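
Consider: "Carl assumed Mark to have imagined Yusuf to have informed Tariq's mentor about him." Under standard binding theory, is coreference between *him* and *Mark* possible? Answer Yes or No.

*Mark* is an R-expression; Principle C requires it to be free (not bound by any c-commanding expression).
— him: second object of the clause headed by 'informed'; the pronoun does not c-command the R-expression — coreference allowed.

Yes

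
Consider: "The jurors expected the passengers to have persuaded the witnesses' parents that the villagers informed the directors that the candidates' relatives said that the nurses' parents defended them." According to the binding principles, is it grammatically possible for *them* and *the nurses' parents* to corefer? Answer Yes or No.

*them* is a pronoun; Principle B requires it to be free in its binding domain — the clause headed by 'defended'.
— the nurses' parents: subject of the clause headed by 'defended'; c-commands the pronoun within its binding domain — blocked (Principle B).

No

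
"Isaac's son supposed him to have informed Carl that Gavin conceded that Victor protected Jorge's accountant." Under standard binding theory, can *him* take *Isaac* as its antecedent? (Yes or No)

*him* is a pronoun; Principle B requires it to be free in its binding domain — the matrix clause.
— Isaac: possessor inside the subject DP of the matrix clause; does not c-command the pronoun — Principle B does not apply; allowed.

Yes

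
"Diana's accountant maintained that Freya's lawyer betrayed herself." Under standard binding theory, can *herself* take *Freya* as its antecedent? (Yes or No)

No

*herself* is a reflexive; Principle A requires it to be bound within its binding domain — the clause headed by 'betrayed'.
— Freya: possessor inside the subject DP of the clause headed by 'betrayed'; does not c-command the reflexive — cannot bind it (Principle A).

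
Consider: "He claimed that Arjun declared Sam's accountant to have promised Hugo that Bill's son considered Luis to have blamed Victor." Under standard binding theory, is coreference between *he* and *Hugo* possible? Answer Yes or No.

No

*Hugo* is an R-expression; Principle C requires it to be free (not bound by any c-commanding expression).
— he: subject of the matrix clause; the pronoun c-commands the R-expression — coreference blocked (Principle C).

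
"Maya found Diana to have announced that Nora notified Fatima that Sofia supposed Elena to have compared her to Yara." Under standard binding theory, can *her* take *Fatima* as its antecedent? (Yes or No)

Yes

*her* is a pronoun; Principle B requires it to be free in its binding domain — the clause headed by 'compared'.
— Fatima: object of the clause headed by 'notified'; c-commands the pronoun but lies outside its binding domain — allowed.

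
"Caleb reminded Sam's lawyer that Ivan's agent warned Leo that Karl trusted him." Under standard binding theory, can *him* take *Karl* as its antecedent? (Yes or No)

*him* is a pronoun; Principle B requires it to be free in its binding domain — the clause headed by 'trusted'.
— Karl: subject of the clause headed by 'trusted'; c-commands the pronoun within its binding domain — blocked (Principle B).

No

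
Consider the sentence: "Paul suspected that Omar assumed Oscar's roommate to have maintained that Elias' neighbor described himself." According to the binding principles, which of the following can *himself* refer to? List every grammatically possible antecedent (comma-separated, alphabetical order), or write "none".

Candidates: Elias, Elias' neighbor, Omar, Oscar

Elias' neighbor

*himself* is a reflexive; Principle A requires it to be bound within its binding domain — the clause headed by 'described'.
— Elias: possessor inside the subject DP of the clause headed by 'described'; does not c-command the reflexive — cannot bind it (Principle A).
— Elias' neighbor: subject of the clause headed by 'described'; c-commands the reflexive within its binding domain — allowed (Principle A).
— Omar: subject of the clause headed by 'assumed'; c-commands the reflexive but lies outside its binding domain — cannot bind it (Principle A).
— Oscar: possessor inside the subject DP of the clause headed by 'maintained'; does not c-command the reflexive — cannot bind it (Principle A).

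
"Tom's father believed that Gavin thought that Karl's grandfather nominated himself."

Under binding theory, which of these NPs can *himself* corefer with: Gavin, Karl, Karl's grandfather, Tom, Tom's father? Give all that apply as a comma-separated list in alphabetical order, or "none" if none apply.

*himself* is a reflexive; Principle A requires it to be bound within its binding domain — the clause headed by 'nominated'.
— Gavin: subject of the clause headed by 'thought'; c-commands the reflexive but lies outside its binding domain — cannot bind it (Principle A).
— Karl: possessor inside the subject DP of the clause headed by 'nominated'; does not c-command the reflexive — cannot bind it (Principle A).
— Karl's grandfather: subject of the clause headed by 'nominated'; c-commands the reflexive within its binding domain — allowed (Principle A).
— Tom: possessor inside the subject DP of the matrix clause; does not c-command the reflexive — cannot bind it (Principle A).
— Tom's father: subject of the matrix clause; c-commands the reflexive but lies outside its binding domain — cannot bind it (Principle A).

Karl's grandfather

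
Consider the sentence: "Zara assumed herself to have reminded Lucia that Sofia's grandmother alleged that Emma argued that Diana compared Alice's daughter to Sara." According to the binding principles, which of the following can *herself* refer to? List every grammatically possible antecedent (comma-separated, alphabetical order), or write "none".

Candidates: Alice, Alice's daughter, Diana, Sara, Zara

Zara

*herself* is a reflexive; Principle A requires it to be bound within its binding domain — the matrix clause.
— Alice: possessor inside the object DP of the clause headed by 'compared'; does not c-command the reflexive — cannot bind it (Principle A).
— Alice's daughter: object of the clause headed by 'compared'; does not c-command the reflexive — cannot bind it (Principle A).
— Diana: subject of the clause headed by 'compared'; does not c-command the reflexive — cannot bind it (Principle A).
— Sara: second object of the clause headed by 'compared'; does not c-command the reflexive — cannot bind it (Principle A).
— Zara: subject of the matrix clause; c-commands the reflexive within its binding domain — allowed (Principle A).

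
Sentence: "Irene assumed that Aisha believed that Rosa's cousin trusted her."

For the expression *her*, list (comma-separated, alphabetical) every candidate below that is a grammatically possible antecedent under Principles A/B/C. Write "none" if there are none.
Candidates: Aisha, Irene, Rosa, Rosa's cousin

*her* is a pronoun; Principle B requires it to be free in its binding domain — the clause headed by 'trusted'.
— Aisha: subject of the clause headed by 'believed'; c-commands the pronoun but lies outside its binding domain — allowed.
— Irene: subject of the matrix clause; c-commands the pronoun but lies outside its binding domain — allowed.
— Rosa: possessor inside the subject DP of the clause headed by 'trusted'; does not c-command the pronoun — Principle B does not apply; allowed.
— Rosa's cousin: subject of the clause headed by 'trusted'; c-commands the pronoun within its binding domain — blocked (Principle B).

Aisha, Irene, Rosa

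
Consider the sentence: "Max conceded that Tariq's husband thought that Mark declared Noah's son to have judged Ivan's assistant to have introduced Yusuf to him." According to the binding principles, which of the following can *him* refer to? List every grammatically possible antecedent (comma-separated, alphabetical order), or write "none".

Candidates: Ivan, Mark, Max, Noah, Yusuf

*him* is a pronoun; Principle B requires it to be free in its binding domain — the clause headed by 'introduced'.
— Ivan: possessor inside the subject DP of the clause headed by 'introduced'; does not c-command the pronoun — Principle B does not apply; allowed.
— Mark: subject of the clause headed by 'declared'; c-commands the pronoun but lies outside its binding domain — allowed.
— Max: subject of the matrix clause; c-commands the pronoun but lies outside its binding domain — allowed.
— Noah: possessor inside the subject DP of the clause headed by 'judged'; does not c-command the pronoun — Principle B does not apply; allowed.
— Yusuf: object of the clause headed by 'introduced'; c-commands the pronoun within its binding domain — blocked (Principle B).

Ivan, Mark, Max, Noah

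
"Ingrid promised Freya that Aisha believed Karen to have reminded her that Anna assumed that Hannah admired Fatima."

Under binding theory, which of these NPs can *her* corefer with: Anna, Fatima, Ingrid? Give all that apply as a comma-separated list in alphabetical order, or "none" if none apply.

Ingrid

*her* is a pronoun; Principle B requires it to be free in its binding domain — the clause headed by 'reminded'.
— Anna: subject of the clause headed by 'assumed'; is c-commanded by the pronoun; coreference would bind this R-expression — blocked (Principle C).
— Fatima: object of the clause headed by 'admired'; is c-commanded by the pronoun; coreference would bind this R-expression — blocked (Principle C).
— Ingrid: subject of the matrix clause; c-commands the pronoun but lies outside its binding domain — allowed.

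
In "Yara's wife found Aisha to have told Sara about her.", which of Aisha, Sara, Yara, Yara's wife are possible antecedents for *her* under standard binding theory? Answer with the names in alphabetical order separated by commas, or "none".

*her* is a pronoun; Principle B requires it to be free in its binding domain — the clause headed by 'told'.
— Aisha: subject of the clause headed by 'told'; c-commands the pronoun within its binding domain — blocked (Principle B).
— Sara: object of the clause headed by 'told'; c-commands the pronoun within its binding domain — blocked (Principle B).
— Yara: possessor inside the subject DP of the matrix clause; does not c-command the pronoun — Principle B does not apply; allowed.
— Yara's wife: subject of the matrix clause; c-commands the pronoun but lies outside its binding domain — allowed.

Yara, Yara's wife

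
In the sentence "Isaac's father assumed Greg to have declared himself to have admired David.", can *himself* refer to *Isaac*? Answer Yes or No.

No

*himself* is a reflexive; Principle A requires it to be bound within its binding domain — the clause headed by 'declared'.
— Isaac: possessor inside the subject DP of the matrix clause; does not c-command the reflexive — cannot bind it (Principle A).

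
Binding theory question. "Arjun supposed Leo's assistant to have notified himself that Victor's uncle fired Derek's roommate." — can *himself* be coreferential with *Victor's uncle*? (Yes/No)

No

*himself* is a reflexive; Principle A requires it to be bound within its binding domain — the clause headed by 'notified'.
— Victor's uncle: subject of the clause headed by 'fired'; does not c-command the reflexive — cannot bind it (Principle A).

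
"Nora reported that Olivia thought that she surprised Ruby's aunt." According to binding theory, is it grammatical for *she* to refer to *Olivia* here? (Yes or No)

*Olivia* is an R-expression; Principle C requires it to be free (not bound by any c-commanding expression).
— she: subject of the clause headed by 'surprised'; the pronoun does not c-command the R-expression — coreference allowed.

Yes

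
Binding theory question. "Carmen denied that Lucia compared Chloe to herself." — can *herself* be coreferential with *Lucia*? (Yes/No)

Yes

*herself* is a reflexive; Principle A requires it to be bound within its binding domain — the clause headed by 'compared'.
— Lucia: subject of the clause headed by 'compared'; c-commands the reflexive within its binding domain — allowed (Principle A).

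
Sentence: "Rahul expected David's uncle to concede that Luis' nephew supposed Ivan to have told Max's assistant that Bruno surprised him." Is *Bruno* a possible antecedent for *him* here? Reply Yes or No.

*him* is a pronoun; Principle B requires it to be free in its binding domain — the clause headed by 'surprised'.
— Bruno: subject of the clause headed by 'surprised'; c-commands the pronoun within its binding domain — blocked (Principle B).

No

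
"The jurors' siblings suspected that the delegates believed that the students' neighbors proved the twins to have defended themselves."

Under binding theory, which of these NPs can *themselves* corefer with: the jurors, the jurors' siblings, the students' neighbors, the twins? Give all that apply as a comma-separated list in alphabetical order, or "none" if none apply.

the twins

*themselves* is a reflexive; Principle A requires it to be bound within its binding domain — the clause headed by 'defended'.
— the jurors: possessor inside the subject DP of the matrix clause; does not c-command the reflexive — cannot bind it (Principle A).
— the jurors' siblings: subject of the matrix clause; c-commands the reflexive but lies outside its binding domain — cannot bind it (Principle A).
— the students' neighbors: subject of the clause headed by 'proved'; c-commands the reflexive but lies outside its binding domain — cannot bind it (Principle A).
— the twins: subject of the clause headed by 'defended'; c-commands the reflexive within its binding domain — allowed (Principle A).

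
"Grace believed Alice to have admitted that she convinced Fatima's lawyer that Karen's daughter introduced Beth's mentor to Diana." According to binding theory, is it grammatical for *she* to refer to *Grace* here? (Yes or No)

*Grace* is an R-expression; Principle C requires it to be free (not bound by any c-commanding expression).
— she: subject of the clause headed by 'convinced'; the pronoun does not c-command the R-expression — coreference allowed.

Yes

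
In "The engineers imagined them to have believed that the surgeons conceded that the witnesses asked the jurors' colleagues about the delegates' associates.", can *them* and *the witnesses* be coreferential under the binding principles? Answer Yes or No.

*the witnesses* is an R-expression; Principle C requires it to be free (not bound by any c-commanding expression).
— them: subject of the clause headed by 'believed'; the pronoun c-commands the R-expression — coreference blocked (Principle C).

No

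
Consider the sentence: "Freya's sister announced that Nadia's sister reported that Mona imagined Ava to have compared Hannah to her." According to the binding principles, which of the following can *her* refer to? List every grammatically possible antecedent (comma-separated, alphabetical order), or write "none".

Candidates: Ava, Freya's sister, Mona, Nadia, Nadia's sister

Freya's sister, Mona, Nadia, Nadia's sister

*her* is a pronoun; Principle B requires it to be free in its binding domain — the clause headed by 'compared'.
— Ava: subject of the clause headed by 'compared'; c-commands the pronoun within its binding domain — blocked (Principle B).
— Freya's sister: subject of the matrix clause; c-commands the pronoun but lies outside its binding domain — allowed.
— Mona: subject of the clause headed by 'imagined'; c-commands the pronoun but lies outside its binding domain — allowed.
— Nadia: possessor inside the subject DP of the clause headed by 'reported'; does not c-command the pronoun — Principle B does not apply; allowed.
— Nadia's sister: subject of the clause headed by 'reported'; c-commands the pronoun but lies outside its binding domain — allowed.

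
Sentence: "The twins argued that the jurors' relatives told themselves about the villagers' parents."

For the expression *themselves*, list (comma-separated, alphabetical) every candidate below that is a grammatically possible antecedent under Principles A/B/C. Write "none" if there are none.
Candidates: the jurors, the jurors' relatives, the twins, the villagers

*themselves* is a reflexive; Principle A requires it to be bound within its binding domain — the clause headed by 'told'.
— the jurors: possessor inside the subject DP of the clause headed by 'told'; does not c-command the reflexive — cannot bind it (Principle A).
— the jurors' relatives: subject of the clause headed by 'told'; c-commands the reflexive within its binding domain — allowed (Principle A).
— the twins: subject of the matrix clause; c-commands the reflexive but lies outside its binding domain — cannot bind it (Principle A).
— the villagers: possessor inside the second object DP of the clause headed by 'told'; does not c-command the reflexive — cannot bind it (Principle A).

the jurors' relatives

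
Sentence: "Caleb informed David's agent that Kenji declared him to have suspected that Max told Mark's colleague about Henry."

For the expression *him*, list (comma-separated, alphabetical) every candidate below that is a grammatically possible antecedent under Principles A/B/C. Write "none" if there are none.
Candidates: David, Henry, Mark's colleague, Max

*him* is a pronoun; Principle B requires it to be free in its binding domain — the clause headed by 'declared'.
— David: possessor inside the object DP of the matrix clause; does not c-command the pronoun — Principle B does not apply; allowed.
— Henry: second object of the clause headed by 'told'; is c-commanded by the pronoun; coreference would bind this R-expression — blocked (Principle C).
— Mark's colleague: object of the clause headed by 'told'; is c-commanded by the pronoun; coreference would bind this R-expression — blocked (Principle C).
— Max: subject of the clause headed by 'told'; is c-commanded by the pronoun; coreference would bind this R-expression — blocked (Principle C).

David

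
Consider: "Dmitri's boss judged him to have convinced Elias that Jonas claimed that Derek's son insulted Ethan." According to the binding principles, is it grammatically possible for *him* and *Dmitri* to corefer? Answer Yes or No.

*him* is a pronoun; Principle B requires it to be free in its binding domain — the matrix clause.
— Dmitri: possessor inside the subject DP of the matrix clause; does not c-command the pronoun — Principle B does not apply; allowed.

Yes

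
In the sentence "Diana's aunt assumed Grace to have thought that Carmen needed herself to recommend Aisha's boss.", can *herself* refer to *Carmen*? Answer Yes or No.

*herself* is a reflexive; Principle A requires it to be bound within its binding domain — the clause headed by 'needed'.
— Carmen: subject of the clause headed by 'needed'; c-commands the reflexive within its binding domain — allowed (Principle A).

Yes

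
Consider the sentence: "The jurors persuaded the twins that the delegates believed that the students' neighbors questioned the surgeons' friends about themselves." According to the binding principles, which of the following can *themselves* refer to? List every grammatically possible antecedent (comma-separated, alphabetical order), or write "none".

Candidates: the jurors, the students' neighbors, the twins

*themselves* is a reflexive; Principle A requires it to be bound within its binding domain — the clause headed by 'questioned'.
— the jurors: subject of the matrix clause; c-commands the reflexive but lies outside its binding domain — cannot bind it (Principle A).
— the students' neighbors: subject of the clause headed by 'questioned'; c-commands the reflexive within its binding domain — allowed (Principle A).
— the twins: object of the matrix clause; c-commands the reflexive but lies outside its binding domain — cannot bind it (Principle A).

the students' neighbors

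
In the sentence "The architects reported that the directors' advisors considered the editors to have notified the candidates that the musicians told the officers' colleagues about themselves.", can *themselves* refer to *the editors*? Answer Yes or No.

No

*themselves* is a reflexive; Principle A requires it to be bound within its binding domain — the clause headed by 'told'.
— the editors: subject of the clause headed by 'notified'; c-commands the reflexive but lies outside its binding domain — cannot bind it (Principle A).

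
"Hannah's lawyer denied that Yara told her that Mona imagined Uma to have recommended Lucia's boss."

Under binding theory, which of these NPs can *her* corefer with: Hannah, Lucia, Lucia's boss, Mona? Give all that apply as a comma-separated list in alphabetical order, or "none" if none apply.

*her* is a pronoun; Principle B requires it to be free in its binding domain — the clause headed by 'told'.
— Hannah: possessor inside the subject DP of the matrix clause; does not c-command the pronoun — Principle B does not apply; allowed.
— Lucia: possessor inside the object DP of the clause headed by 'recommended'; is c-commanded by the pronoun; coreference would bind this R-expression — blocked (Principle C).
— Lucia's boss: object of the clause headed by 'recommended'; is c-commanded by the pronoun; coreference would bind this R-expression — blocked (Principle C).
— Mona: subject of the clause headed by 'imagined'; is c-commanded by the pronoun; coreference would bind this R-expression — blocked (Principle C).

Hannah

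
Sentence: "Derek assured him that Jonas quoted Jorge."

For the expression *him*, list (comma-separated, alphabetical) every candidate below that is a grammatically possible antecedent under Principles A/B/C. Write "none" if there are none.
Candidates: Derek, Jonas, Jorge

*him* is a pronoun; Principle B requires it to be free in its binding domain — the matrix clause.
— Derek: subject of the matrix clause; c-commands the pronoun within its binding domain — blocked (Principle B).
— Jonas: subject of the clause headed by 'quoted'; is c-commanded by the pronoun; coreference would bind this R-expression — blocked (Principle C).
— Jorge: object of the clause headed by 'quoted'; is c-commanded by the pronoun; coreference would bind this R-expression — blocked (Principle C).

none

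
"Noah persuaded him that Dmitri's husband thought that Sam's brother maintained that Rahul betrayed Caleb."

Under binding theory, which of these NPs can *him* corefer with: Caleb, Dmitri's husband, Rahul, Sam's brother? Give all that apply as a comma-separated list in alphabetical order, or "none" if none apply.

none

*him* is a pronoun; Principle B requires it to be free in its binding domain — the matrix clause.
— Caleb: object of the clause headed by 'betrayed'; is c-commanded by the pronoun; coreference would bind this R-expression — blocked (Principle C).
— Dmitri's husband: subject of the clause headed by 'thought'; is c-commanded by the pronoun; coreference would bind this R-expression — blocked (Principle C).
— Rahul: subject of the clause headed by 'betrayed'; is c-commanded by the pronoun; coreference would bind this R-expression — blocked (Principle C).
— Sam's brother: subject of the clause headed by 'maintained'; is c-commanded by the pronoun; coreference would bind this R-expression — blocked (Principle C).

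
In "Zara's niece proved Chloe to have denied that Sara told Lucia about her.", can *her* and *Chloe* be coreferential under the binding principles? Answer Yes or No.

*Chloe* is an R-expression; Principle C requires it to be free (not bound by any c-commanding expression).
— her: second object of the clause headed by 'told'; the pronoun does not c-command the R-expression — coreference allowed.

Yes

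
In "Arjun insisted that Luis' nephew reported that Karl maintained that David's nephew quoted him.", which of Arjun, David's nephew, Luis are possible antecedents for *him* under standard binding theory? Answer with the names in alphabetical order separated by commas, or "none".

Arjun, Luis

*him* is a pronoun; Principle B requires it to be free in its binding domain — the clause headed by 'quoted'.
— Arjun: subject of the matrix clause; c-commands the pronoun but lies outside its binding domain — allowed.
— David's nephew: subject of the clause headed by 'quoted'; c-commands the pronoun within its binding domain — blocked (Principle B).
— Luis: possessor inside the subject DP of the clause headed by 'reported'; does not c-command the pronoun — Principle B does not apply; allowed.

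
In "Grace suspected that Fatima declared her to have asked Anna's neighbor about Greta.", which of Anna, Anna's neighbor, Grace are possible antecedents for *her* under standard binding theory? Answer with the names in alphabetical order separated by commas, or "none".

Grace

*her* is a pronoun; Principle B requires it to be free in its binding domain — the clause headed by 'declared'.
— Anna: possessor inside the object DP of the clause headed by 'asked'; is c-commanded by the pronoun; coreference would bind this R-expression — blocked (Principle C).
— Anna's neighbor: object of the clause headed by 'asked'; is c-commanded by the pronoun; coreference would bind this R-expression — blocked (Principle C).
— Grace: subject of the matrix clause; c-commands the pronoun but lies outside its binding domain — allowed.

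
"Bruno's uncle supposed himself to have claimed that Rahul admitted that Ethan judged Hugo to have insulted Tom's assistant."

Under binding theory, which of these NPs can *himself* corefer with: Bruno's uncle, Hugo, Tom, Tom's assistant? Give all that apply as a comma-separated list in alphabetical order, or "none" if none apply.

*himself* is a reflexive; Principle A requires it to be bound within its binding domain — the matrix clause.
— Bruno's uncle: subject of the matrix clause; c-commands the reflexive within its binding domain — allowed (Principle A).
— Hugo: subject of the clause headed by 'insulted'; does not c-command the reflexive — cannot bind it (Principle A).
— Tom: possessor inside the object DP of the clause headed by 'insulted'; does not c-command the reflexive — cannot bind it (Principle A).
— Tom's assistant: object of the clause headed by 'insulted'; does not c-command the reflexive — cannot bind it (Principle A).

Bruno's uncle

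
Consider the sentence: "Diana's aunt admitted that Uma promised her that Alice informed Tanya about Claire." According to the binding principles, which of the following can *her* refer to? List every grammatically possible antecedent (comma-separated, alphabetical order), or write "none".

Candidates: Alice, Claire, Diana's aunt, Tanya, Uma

Diana's aunt

*her* is a pronoun; Principle B requires it to be free in its binding domain — the clause headed by 'promised'.
— Alice: subject of the clause headed by 'informed'; is c-commanded by the pronoun; coreference would bind this R-expression — blocked (Principle C).
— Claire: second object of the clause headed by 'informed'; is c-commanded by the pronoun; coreference would bind this R-expression — blocked (Principle C).
— Diana's aunt: subject of the matrix clause; c-commands the pronoun but lies outside its binding domain — allowed.
— Tanya: object of the clause headed by 'informed'; is c-commanded by the pronoun; coreference would bind this R-expression — blocked (Principle C).
— Uma: subject of the clause headed by 'promised'; c-commands the pronoun within its binding domain — blocked (Principle B).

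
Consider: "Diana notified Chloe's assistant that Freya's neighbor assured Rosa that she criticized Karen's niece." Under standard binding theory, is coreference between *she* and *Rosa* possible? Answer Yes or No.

Yes

*Rosa* is an R-expression; Principle C requires it to be free (not bound by any c-commanding expression).
— she: subject of the clause headed by 'criticized'; the pronoun does not c-command the R-expression — coreference allowed.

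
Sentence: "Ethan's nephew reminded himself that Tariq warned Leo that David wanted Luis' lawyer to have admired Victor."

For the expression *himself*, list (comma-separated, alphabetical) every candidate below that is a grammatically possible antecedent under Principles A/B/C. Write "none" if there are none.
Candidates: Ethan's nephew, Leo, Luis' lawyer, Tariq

*himself* is a reflexive; Principle A requires it to be bound within its binding domain — the matrix clause.
— Ethan's nephew: subject of the matrix clause; c-commands the reflexive within its binding domain — allowed (Principle A).
— Leo: object of the clause headed by 'warned'; does not c-command the reflexive — cannot bind it (Principle A).
— Luis' lawyer: subject of the clause headed by 'admired'; does not c-command the reflexive — cannot bind it (Principle A).
— Tariq: subject of the clause headed by 'warned'; does not c-command the reflexive — cannot bind it (Principle A).

Ethan's nephew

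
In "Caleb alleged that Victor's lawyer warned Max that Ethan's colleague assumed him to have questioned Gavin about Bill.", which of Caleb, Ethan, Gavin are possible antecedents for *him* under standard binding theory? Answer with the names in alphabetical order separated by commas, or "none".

*him* is a pronoun; Principle B requires it to be free in its binding domain — the clause headed by 'assumed'.
— Caleb: subject of the matrix clause; c-commands the pronoun but lies outside its binding domain — allowed.
— Ethan: possessor inside the subject DP of the clause headed by 'assumed'; does not c-command the pronoun — Principle B does not apply; allowed.
— Gavin: object of the clause headed by 'questioned'; is c-commanded by the pronoun; coreference would bind this R-expression — blocked (Principle C).

Caleb, Ethan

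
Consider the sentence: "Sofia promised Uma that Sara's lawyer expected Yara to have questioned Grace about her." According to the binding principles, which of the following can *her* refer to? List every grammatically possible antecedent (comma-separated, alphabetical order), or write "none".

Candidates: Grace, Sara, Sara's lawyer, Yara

*her* is a pronoun; Principle B requires it to be free in its binding domain — the clause headed by 'questioned'.
— Grace: object of the clause headed by 'questioned'; c-commands the pronoun within its binding domain — blocked (Principle B).
— Sara: possessor inside the subject DP of the clause headed by 'expected'; does not c-command the pronoun — Principle B does not apply; allowed.
— Sara's lawyer: subject of the clause headed by 'expected'; c-commands the pronoun but lies outside its binding domain — allowed.
— Yara: subject of the clause headed by 'questioned'; c-commands the pronoun within its binding domain — blocked (Principle B).

Sara, Sara's lawyer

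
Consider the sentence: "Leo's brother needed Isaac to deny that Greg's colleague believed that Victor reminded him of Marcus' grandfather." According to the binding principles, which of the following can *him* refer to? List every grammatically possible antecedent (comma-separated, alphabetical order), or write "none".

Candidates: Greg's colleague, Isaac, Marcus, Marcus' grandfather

Greg's colleague, Isaac

*him* is a pronoun; Principle B requires it to be free in its binding domain — the clause headed by 'reminded'.
— Greg's colleague: subject of the clause headed by 'believed'; c-commands the pronoun but lies outside its binding domain — allowed.
— Isaac: subject of the clause headed by 'deny'; c-commands the pronoun but lies outside its binding domain — allowed.
— Marcus: possessor inside the second object DP of the clause headed by 'reminded'; is c-commanded by the pronoun; coreference would bind this R-expression — blocked (Principle C).
— Marcus' grandfather: second object of the clause headed by 'reminded'; is c-commanded by the pronoun; coreference would bind this R-expression — blocked (Principle C).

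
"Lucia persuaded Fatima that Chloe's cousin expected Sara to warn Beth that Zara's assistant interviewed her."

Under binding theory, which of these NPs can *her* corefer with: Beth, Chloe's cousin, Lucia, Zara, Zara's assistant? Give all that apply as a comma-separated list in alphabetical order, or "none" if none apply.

Beth, Chloe's cousin, Lucia, Zara

*her* is a pronoun; Principle B requires it to be free in its binding domain — the clause headed by 'interviewed'.
— Beth: object of the clause headed by 'warn'; c-commands the pronoun but lies outside its binding domain — allowed.
— Chloe's cousin: subject of the clause headed by 'expected'; c-commands the pronoun but lies outside its binding domain — allowed.
— Lucia: subject of the matrix clause; c-commands the pronoun but lies outside its binding domain — allowed.
— Zara: possessor inside the subject DP of the clause headed by 'interviewed'; does not c-command the pronoun — Principle B does not apply; allowed.
— Zara's assistant: subject of the clause headed by 'interviewed'; c-commands the pronoun within its binding domain — blocked (Principle B).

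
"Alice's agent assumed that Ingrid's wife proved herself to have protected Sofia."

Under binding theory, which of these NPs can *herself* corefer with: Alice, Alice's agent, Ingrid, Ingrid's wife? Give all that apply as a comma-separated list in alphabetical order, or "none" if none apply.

Ingrid's wife

*herself* is a reflexive; Principle A requires it to be bound within its binding domain — the clause headed by 'proved'.
— Alice: possessor inside the subject DP of the matrix clause; does not c-command the reflexive — cannot bind it (Principle A).
— Alice's agent: subject of the matrix clause; c-commands the reflexive but lies outside its binding domain — cannot bind it (Principle A).
— Ingrid: possessor inside the subject DP of the clause headed by 'proved'; does not c-command the reflexive — cannot bind it (Principle A).
— Ingrid's wife: subject of the clause headed by 'proved'; c-commands the reflexive within its binding domain — allowed (Principle A).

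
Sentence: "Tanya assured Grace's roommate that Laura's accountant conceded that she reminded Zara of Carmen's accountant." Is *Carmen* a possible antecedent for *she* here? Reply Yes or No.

*she* is a pronoun; Principle B requires it to be free in its binding domain — the clause headed by 'reminded'.
— Carmen: possessor inside the second object DP of the clause headed by 'reminded'; is c-commanded by the pronoun; coreference would bind this R-expression — blocked (Principle C).

No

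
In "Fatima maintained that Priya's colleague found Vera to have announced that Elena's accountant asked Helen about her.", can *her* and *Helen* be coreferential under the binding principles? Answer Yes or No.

No

*Helen* is an R-expression; Principle C requires it to be free (not bound by any c-commanding expression).
— her: second object of the clause headed by 'asked'; the R-expression locally c-commands the pronoun — coreference blocked (Principle B on the pronoun).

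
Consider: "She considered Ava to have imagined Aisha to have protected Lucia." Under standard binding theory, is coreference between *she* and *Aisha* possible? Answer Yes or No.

*Aisha* is an R-expression; Principle C requires it to be free (not bound by any c-commanding expression).
— she: subject of the matrix clause; the pronoun c-commands the R-expression — coreference blocked (Principle C).

No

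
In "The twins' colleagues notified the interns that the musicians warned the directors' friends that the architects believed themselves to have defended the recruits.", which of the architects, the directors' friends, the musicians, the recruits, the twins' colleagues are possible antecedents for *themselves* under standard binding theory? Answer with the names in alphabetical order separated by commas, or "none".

the architects

*themselves* is a reflexive; Principle A requires it to be bound within its binding domain — the clause headed by 'believed'.
— the architects: subject of the clause headed by 'believed'; c-commands the reflexive within its binding domain — allowed (Principle A).
— the directors' friends: object of the clause headed by 'warned'; c-commands the reflexive but lies outside its binding domain — cannot bind it (Principle A).
— the musicians: subject of the clause headed by 'warned'; c-commands the reflexive but lies outside its binding domain — cannot bind it (Principle A).
— the recruits: object of the clause headed by 'defended'; does not c-command the reflexive — cannot bind it (Principle A).
— the twins' colleagues: subject of the matrix clause; c-commands the reflexive but lies outside its binding domain — cannot bind it (Principle A).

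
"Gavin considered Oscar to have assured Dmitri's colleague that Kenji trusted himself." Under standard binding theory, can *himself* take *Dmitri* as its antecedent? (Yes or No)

*himself* is a reflexive; Principle A requires it to be bound within its binding domain — the clause headed by 'trusted'.
— Dmitri: possessor inside the object DP of the clause headed by 'assured'; does not c-command the reflexive — cannot bind it (Principle A).

No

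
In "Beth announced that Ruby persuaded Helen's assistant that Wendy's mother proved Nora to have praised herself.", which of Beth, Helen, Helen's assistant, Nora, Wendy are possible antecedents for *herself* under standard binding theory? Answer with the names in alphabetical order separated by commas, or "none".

*herself* is a reflexive; Principle A requires it to be bound within its binding domain — the clause headed by 'praised'.
— Beth: subject of the matrix clause; c-commands the reflexive but lies outside its binding domain — cannot bind it (Principle A).
— Helen: possessor inside the object DP of the clause headed by 'persuaded'; does not c-command the reflexive — cannot bind it (Principle A).
— Helen's assistant: object of the clause headed by 'persuaded'; c-commands the reflexive but lies outside its binding domain — cannot bind it (Principle A).
— Nora: subject of the clause headed by 'praised'; c-commands the reflexive within its binding domain — allowed (Principle A).
— Wendy: possessor inside the subject DP of the clause headed by 'proved'; does not c-command the reflexive — cannot bind it (Principle A).

Nora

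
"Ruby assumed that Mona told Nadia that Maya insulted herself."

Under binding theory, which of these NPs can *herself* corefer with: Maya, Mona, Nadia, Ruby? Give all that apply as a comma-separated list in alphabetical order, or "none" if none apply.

*herself* is a reflexive; Principle A requires it to be bound within its binding domain — the clause headed by 'insulted'.
— Maya: subject of the clause headed by 'insulted'; c-commands the reflexive within its binding domain — allowed (Principle A).
— Mona: subject of the clause headed by 'told'; c-commands the reflexive but lies outside its binding domain — cannot bind it (Principle A).
— Nadia: object of the clause headed by 'told'; c-commands the reflexive but lies outside its binding domain — cannot bind it (Principle A).
— Ruby: subject of the matrix clause; c-commands the reflexive but lies outside its binding domain — cannot bind it (Principle A).

Maya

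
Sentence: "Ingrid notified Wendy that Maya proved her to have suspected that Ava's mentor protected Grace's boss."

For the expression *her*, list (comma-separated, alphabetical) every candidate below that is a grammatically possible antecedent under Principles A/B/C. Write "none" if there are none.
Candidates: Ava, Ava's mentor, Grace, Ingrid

Ingrid

*her* is a pronoun; Principle B requires it to be free in its binding domain — the clause headed by 'proved'.
— Ava: possessor inside the subject DP of the clause headed by 'protected'; is c-commanded by the pronoun; coreference would bind this R-expression — blocked (Principle C).
— Ava's mentor: subject of the clause headed by 'protected'; is c-commanded by the pronoun; coreference would bind this R-expression — blocked (Principle C).
— Grace: possessor inside the object DP of the clause headed by 'protected'; is c-commanded by the pronoun; coreference would bind this R-expression — blocked (Principle C).
— Ingrid: subject of the matrix clause; c-commands the pronoun but lies outside its binding domain — allowed.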